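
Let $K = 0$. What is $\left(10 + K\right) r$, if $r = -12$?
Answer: $-120$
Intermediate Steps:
$\left(10 + K\right) r = \left(10 + 0\right) \left(-12\right) = 10 \left(-12\right) = -120$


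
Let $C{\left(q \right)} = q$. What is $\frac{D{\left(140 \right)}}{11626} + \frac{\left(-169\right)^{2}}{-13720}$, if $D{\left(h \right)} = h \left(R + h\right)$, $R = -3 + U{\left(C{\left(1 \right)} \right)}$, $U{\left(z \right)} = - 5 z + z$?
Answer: $- \frac{38291893}{79754360} \approx -0.48012$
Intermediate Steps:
$U{\left(z \right)} = - 4 z$
$R = -7$ ($R = -3 - 4 = -7$)
$D{\left(h \right)} = h \left(-7 + h\right)$
$\frac{D{\left(140 \right)}}{11626} + \frac{\left(-169\right)^{2}}{-13720} = \frac{140 \left(-7 + 140\right)}{11626} + \frac{\left(-169\right)^{2}}{-13720} = 140 \cdot 133 \cdot \frac{1}{11626} + 28561 \left(- \frac{1}{13720}\right) = 18620 \cdot \frac{1}{11626} - \frac{28561}{13720} = \frac{9310}{5813} - \frac{28561}{13720} = - \frac{38291893}{79754360}$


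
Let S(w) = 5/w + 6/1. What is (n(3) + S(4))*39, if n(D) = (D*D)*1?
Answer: 2535/4 ≈ 633.75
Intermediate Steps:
S(w) = 6 + 5/w (S(w) = 5/w + 6*1 = 5/w + 6 = 6 + 5/w)
n(D) = D² (n(D) = D²*1 = D²)
(n(3) + S(4))*39 = (3² + (6 + 5/4))*39 = (9 + (6 + 5*(¼)))*39 = (9 + (6 + 5/4))*39 = (9 + 29/4)*39 = (65/4)*39 = 2535/4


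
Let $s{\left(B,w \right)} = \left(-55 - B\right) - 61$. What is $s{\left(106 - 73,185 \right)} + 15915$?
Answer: $15766$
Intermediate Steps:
$s{\left(B,w \right)} = -116 - B$ ($s{\left(B,w \right)} = \left(-55 - B\right) - 61 = -116 - B$)
$s{\left(106 - 73,185 \right)} + 15915 = \left(-116 - \left(106 - 73\right)\right) + 15915 = \left(-116 - 33\right) + 15915 = -149 + 15915 = 15766$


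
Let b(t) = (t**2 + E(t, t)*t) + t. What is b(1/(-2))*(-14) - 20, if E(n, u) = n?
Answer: -20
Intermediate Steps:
b(t) = t + 2*t**2 (b(t) = (t**2 + t*t) + t = (t**2 + t**2) + t = 2*t**2 + t = t + 2*t**2)
b(1/(-2))*(-14) - 20 = ((1 + 2/(-2))/(-2))*(-14) - 20 = -(1 + 2*(-1/2))/2*(-14) - 20 = -(1 - 1)/2*(-14) - 20 = -1/2*0*(-14) - 20 = 0*(-14) - 20 = 0 - 20 = -20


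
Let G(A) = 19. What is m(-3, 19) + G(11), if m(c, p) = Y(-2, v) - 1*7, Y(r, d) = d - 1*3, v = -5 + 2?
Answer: 6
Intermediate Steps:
v = -3
Y(r, d) = -3 + d (Y(r, d) = d - 3 = -3 + d)
m(c, p) = -13 (m(c, p) = (-3 - 3) - 1*7 = -6 - 7 = -13)
m(-3, 19) + G(11) = -13 + 19 = 6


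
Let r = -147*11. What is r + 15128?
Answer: 13511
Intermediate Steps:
r = -1617
r + 15128 = -1617 + 15128 = 13511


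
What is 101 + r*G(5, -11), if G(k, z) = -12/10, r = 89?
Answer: -29/5 ≈ -5.8000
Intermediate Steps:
G(k, z) = -6/5 (G(k, z) = -12*1/10 = -6/5)
101 + r*G(5, -11) = 101 + 89*(-6/5) = 101 - 534/5 = -29/5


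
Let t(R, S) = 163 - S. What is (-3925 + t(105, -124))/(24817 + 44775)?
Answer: -1819/34796 ≈ -0.052276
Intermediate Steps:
(-3925 + t(105, -124))/(24817 + 44775) = (-3925 + (163 - 1*(-124)))/(24817 + 44775) = (-3925 + (163 + 124))/69592 = (-3925 + 287)*(1/69592) = -3638*1/69592 = -1819/34796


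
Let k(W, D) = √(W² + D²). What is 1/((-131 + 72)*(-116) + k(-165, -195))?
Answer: 118/806467 - 15*√290/46775086 ≈ 0.00014086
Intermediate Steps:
k(W, D) = √(D² + W²)
1/((-131 + 72)*(-116) + k(-165, -195)) = 1/((-131 + 72)*(-116) + √((-195)² + (-165)²)) = 1/(-59*(-116) + √(38025 + 27225)) = 1/(6844 + √65250) = 1/(6844 + 15*√290)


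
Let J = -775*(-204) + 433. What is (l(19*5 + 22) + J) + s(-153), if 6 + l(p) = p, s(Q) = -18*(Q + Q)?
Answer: 164152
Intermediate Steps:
J = 158533 (J = 158100 + 433 = 158533)
s(Q) = -36*Q
l(p) = -6 + p
(l(19*5 + 22) + J) + s(-153) = ((-6 + (19*5 + 22)) + 158533) - 36*(-153) = ((-6 + (95 + 22)) + 158533) + 5508 = ((-6 + 117) + 158533) + 5508 = (111 + 158533) + 5508 = 158644 + 5508 = 164152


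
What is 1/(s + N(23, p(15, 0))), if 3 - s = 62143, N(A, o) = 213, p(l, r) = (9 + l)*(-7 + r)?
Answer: -1/61927 ≈ -1.6148e-5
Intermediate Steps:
p(l, r) = (-7 + r)*(9 + l)
s = -62140 (s = 3 - 1*62143 = 3 - 62143 = -62140)
1/(s + N(23, p(15, 0))) = 1/(-62140 + 213) = 1/(-61927) = -1/61927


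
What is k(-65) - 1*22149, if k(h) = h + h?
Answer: -22279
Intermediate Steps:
k(h) = 2*h
k(-65) - 1*22149 = 2*(-65) - 1*22149 = -130 - 22149 = -22279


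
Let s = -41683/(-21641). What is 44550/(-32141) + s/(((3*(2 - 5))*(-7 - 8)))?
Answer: -128814650947/93901056435 ≈ -1.3718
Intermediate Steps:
s = 41683/21641 (s = -41683*(-1/21641) = 41683/21641 ≈ 1.9261)
44550/(-32141) + s/(((3*(2 - 5))*(-7 - 8))) = 44550/(-32141) + 41683/(21641*(((3*(2 - 5))*(-7 - 8)))) = 44550*(-1/32141) + 41683/(21641*(((3*(-3))*(-15)))) = -44550/32141 + 41683/(21641*((-9*(-15)))) = -44550/32141 + (41683/21641)/135 = -44550/32141 + (41683/21641)*(1/135) = -44550/32141 + 41683/2921535 = -128814650947/93901056435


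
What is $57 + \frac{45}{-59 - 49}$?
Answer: $\frac{679}{12} \approx 56.583$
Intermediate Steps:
$57 + \frac{45}{-59 - 49} = 57 + \frac{45}{-108} = 57 + 45 \left(- \frac{1}{108}\right) = 57 - \frac{5}{12} = \frac{679}{12}$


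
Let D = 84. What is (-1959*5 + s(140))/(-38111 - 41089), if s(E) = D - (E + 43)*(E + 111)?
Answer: 4637/6600 ≈ 0.70258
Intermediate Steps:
s(E) = 84 - (43 + E)*(111 + E) (s(E) = 84 - (E + 43)*(E + 111) = 84 - (43 + E)*(111 + E))
(-1959*5 + s(140))/(-38111 - 41089) = (-1959*5 + (-4689 - 1*140² - 154*140))/(-38111 - 41089) = (-9795 + (-4689 - 1*19600 - 21560))/(-79200) = (-9795 + (-4689 - 19600 - 21560))*(-1/79200) = (-9795 - 45849)*(-1/79200) = -55644*(-1/79200) = 4637/6600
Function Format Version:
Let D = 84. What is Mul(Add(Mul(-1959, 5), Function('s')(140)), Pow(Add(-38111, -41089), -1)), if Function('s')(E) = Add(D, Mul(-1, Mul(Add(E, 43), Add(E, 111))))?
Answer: Rational(4637, 6600) ≈ 0.70258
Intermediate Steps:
Function('s')(E) = Add(84, Mul(-1, Add(43, E), Add(111, E))) (Function('s')(E) = Add(84, Mul(-1, Mul(Add(E, 43), Add(E, 111)))) = Add(84, Mul(-1, Mul(Add(43, E), Add(111, E)))) = Add(84, Mul(-1, Add(43, E), Add(111, E))))
Mul(Add(Mul(-1959, 5), Function('s')(140)), Pow(Add(-38111, -41089), -1)) = Mul(Add(Mul(-1959, 5), Add(-4689, Mul(-1, Pow(140, 2)), Mul(-154, 140))), Pow(Add(-38111, -41089), -1)) = Mul(Add(-9795, Add(-4689, Mul(-1, 19600), -21560)), Pow(-79200, -1)) = Mul(Add(-9795, Add(-4689, -19600, -21560)), Rational(-1, 79200)) = Mul(Add(-9795, -45849), Rational(-1, 79200)) = Mul(-55644, Rational(-1, 79200)) = Rational(4637, 6600)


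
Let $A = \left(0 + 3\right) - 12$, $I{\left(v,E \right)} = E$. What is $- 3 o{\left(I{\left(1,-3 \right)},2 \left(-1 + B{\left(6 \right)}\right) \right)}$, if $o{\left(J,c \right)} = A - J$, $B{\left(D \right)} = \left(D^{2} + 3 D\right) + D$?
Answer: $18$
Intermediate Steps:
$A = -9$ ($A = 3 - 12 = -9$)
$B{\left(D \right)} = D^{2} + 4 D$
$o{\left(J,c \right)} = -9 - J$
$- 3 o{\left(I{\left(1,-3 \right)},2 \left(-1 + B{\left(6 \right)}\right) \right)} = - 3 \left(-9 - -3\right) = - 3 \left(-9 + 3\right) = \left(-3\right) \left(-6\right) = 18$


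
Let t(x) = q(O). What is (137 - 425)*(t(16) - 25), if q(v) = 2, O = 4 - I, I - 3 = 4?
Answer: 6624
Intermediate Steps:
I = 7 (I = 3 + 4 = 7)
O = -3 (O = 4 - 1*7 = 4 - 7 = -3)
t(x) = 2
(137 - 425)*(t(16) - 25) = (137 - 425)*(2 - 25) = -288*(-23) = 6624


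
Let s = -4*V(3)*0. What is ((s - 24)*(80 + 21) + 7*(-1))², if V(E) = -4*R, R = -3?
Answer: 5909761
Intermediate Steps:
V(E) = 12 (V(E) = -4*(-3) = 12)
s = 0 (s = -4*12*0 = -48*0 = 0)
((s - 24)*(80 + 21) + 7*(-1))² = ((0 - 24)*(80 + 21) + 7*(-1))² = (-24*101 - 7)² = (-2424 - 7)² = (-2431)² = 5909761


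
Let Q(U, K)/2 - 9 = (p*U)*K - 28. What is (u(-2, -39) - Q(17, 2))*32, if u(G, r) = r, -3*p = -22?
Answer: -47968/3 ≈ -15989.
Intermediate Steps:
p = 22/3 (p = -⅓*(-22) = 22/3 ≈ 7.3333)
Q(U, K) = -38 + 44*K*U/3 (Q(U, K) = 18 + 2*((22*U/3)*K - 28) = 18 + 2*(22*K*U/3 - 28) = 18 + 2*(-28 + 22*K*U/3) = 18 + (-56 + 44*K*U/3) = -38 + 44*K*U/3)
(u(-2, -39) - Q(17, 2))*32 = (-39 - (-38 + (44/3)*2*17))*32 = (-39 - (-38 + 1496/3))*32 = (-39 - 1*1382/3)*32 = (-39 - 1382/3)*32 = -1499/3*32 = -47968/3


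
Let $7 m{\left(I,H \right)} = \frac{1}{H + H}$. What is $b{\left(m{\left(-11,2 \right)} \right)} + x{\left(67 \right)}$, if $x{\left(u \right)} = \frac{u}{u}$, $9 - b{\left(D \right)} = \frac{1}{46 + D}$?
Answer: $\frac{12862}{1289} \approx 9.9783$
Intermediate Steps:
$m{\left(I,H \right)} = \frac{1}{14 H}$ ($m{\left(I,H \right)} = \frac{1}{7 \left(H + H\right)} = \frac{1}{7 \cdot 2 H} = \frac{\frac{1}{2} \frac{1}{H}}{7} = \frac{1}{14 H}$)
$b{\left(D \right)} = 9 - \frac{1}{46 + D}$
$x{\left(u \right)} = 1$
$b{\left(m{\left(-11,2 \right)} \right)} + x{\left(67 \right)} = \frac{413 + 9 \frac{1}{14 \cdot 2}}{46 + \frac{1}{14 \cdot 2}} + 1 = \frac{413 + 9 \cdot \frac{1}{14} \cdot \frac{1}{2}}{46 + \frac{1}{14} \cdot \frac{1}{2}} + 1 = \frac{413 + 9 \cdot \frac{1}{28}}{46 + \frac{1}{28}} + 1 = \frac{413 + \frac{9}{28}}{\frac{1289}{28}} + 1 = \frac{28}{1289} \cdot \frac{11573}{28} + 1 = \frac{11573}{1289} + 1 = \frac{12862}{1289}$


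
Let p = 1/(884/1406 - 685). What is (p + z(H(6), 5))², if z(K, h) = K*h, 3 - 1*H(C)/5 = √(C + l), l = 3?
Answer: 494209/231469718769 ≈ 2.1351e-6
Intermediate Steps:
H(C) = 15 - 5*√(3 + C) (H(C) = 15 - 5*√(C + 3) = 15 - 5*√(3 + C))
p = -703/481113 (p = 1/(884*(1/1406) - 685) = 1/(442/703 - 685) = 1/(-481113/703) = -703/481113 ≈ -0.0014612)
(p + z(H(6), 5))² = (-703/481113 + (15 - 5*√(3 + 6))*5)² = (-703/481113 + (15 - 5*√9)*5)² = (-703/481113 + (15 - 5*3)*5)² = (-703/481113 + (15 - 15)*5)² = (-703/481113 + 0*5)² = (-703/481113 + 0)² = (-703/481113)² = 494209/231469718769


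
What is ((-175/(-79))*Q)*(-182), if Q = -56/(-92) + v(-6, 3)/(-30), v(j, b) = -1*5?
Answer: -1703975/5451 ≈ -312.60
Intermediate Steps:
v(j, b) = -5
Q = 107/138 (Q = -56/(-92) - 5/(-30) = -56*(-1/92) - 5*(-1/30) = 14/23 + ⅙ = 107/138 ≈ 0.77536)
((-175/(-79))*Q)*(-182) = (-175/(-79)*(107/138))*(-182) = (-175*(-1/79)*(107/138))*(-182) = ((175/79)*(107/138))*(-182) = (18725/10902)*(-182) = -1703975/5451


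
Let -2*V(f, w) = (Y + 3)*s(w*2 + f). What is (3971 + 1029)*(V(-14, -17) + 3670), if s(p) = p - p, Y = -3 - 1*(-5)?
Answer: 18350000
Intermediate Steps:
Y = 2 (Y = -3 + 5 = 2)
s(p) = 0
V(f, w) = 0 (V(f, w) = -(2 + 3)*0/2 = -5*0/2 = -½*0 = 0)
(3971 + 1029)*(V(-14, -17) + 3670) = (3971 + 1029)*(0 + 3670) = 5000*3670 = 18350000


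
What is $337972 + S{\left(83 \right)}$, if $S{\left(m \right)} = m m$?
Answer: $344861$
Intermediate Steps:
$S{\left(m \right)} = m^{2}$
$337972 + S{\left(83 \right)} = 337972 + 83^{2} = 337972 + 6889 = 344861$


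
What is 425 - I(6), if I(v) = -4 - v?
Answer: 435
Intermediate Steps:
425 - I(6) = 425 - (-4 - 1*6) = 425 - (-4 - 6) = 425 - 1*(-10) = 425 + 10 = 435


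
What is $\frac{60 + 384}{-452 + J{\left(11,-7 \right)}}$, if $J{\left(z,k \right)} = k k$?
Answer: $- \frac{444}{403} \approx -1.1017$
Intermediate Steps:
$J{\left(z,k \right)} = k^{2}$
$\frac{60 + 384}{-452 + J{\left(11,-7 \right)}} = \frac{60 + 384}{-452 + \left(-7\right)^{2}} = \frac{444}{-452 + 49} = \frac{444}{-403} = 444 \left(- \frac{1}{403}\right) = - \frac{444}{403}$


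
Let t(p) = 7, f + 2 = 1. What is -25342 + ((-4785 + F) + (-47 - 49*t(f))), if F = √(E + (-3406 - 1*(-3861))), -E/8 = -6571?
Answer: -30517 + √53023 ≈ -30287.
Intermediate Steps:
f = -1 (f = -2 + 1 = -1)
E = 52568 (E = -8*(-6571) = 52568)
F = √53023 (F = √(52568 + (-3406 - 1*(-3861))) = √(52568 + (-3406 + 3861)) = √(52568 + 455) = √53023 ≈ 230.27)
-25342 + ((-4785 + F) + (-47 - 49*t(f))) = -25342 + ((-4785 + √53023) + (-47 - 49*7)) = -25342 + ((-4785 + √53023) + (-47 - 343)) = -25342 + ((-4785 + √53023) - 390) = -25342 + (-5175 + √53023) = -30517 + √53023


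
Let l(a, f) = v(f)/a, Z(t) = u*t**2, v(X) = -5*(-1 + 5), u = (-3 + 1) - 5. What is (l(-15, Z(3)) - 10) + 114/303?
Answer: -2512/303 ≈ -8.2904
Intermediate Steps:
u = -7 (u = -2 - 5 = -7)
v(X) = -20 (v(X) = -5*4 = -20)
Z(t) = -7*t**2
l(a, f) = -20/a
(l(-15, Z(3)) - 10) + 114/303 = (-20/(-15) - 10) + 114/303 = (-20*(-1/15) - 10) + 114*(1/303) = (4/3 - 10) + 38/101 = -26/3 + 38/101 = -2512/303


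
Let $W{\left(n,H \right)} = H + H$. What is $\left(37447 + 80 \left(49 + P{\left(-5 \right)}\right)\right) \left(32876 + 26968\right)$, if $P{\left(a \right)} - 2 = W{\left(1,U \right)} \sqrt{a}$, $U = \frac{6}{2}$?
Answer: $2485141788 + 28725120 i \sqrt{5} \approx 2.4851 \cdot 10^{9} + 6.4231 \cdot 10^{7} i$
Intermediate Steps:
$U = 3$ ($U = 6 \cdot \frac{1}{2} = 3$)
$W{\left(n,H \right)} = 2 H$
$P{\left(a \right)} = 2 + 6 \sqrt{a}$ ($P{\left(a \right)} = 2 + 2 \cdot 3 \sqrt{a} = 2 + 6 \sqrt{a}$)
$\left(37447 + 80 \left(49 + P{\left(-5 \right)}\right)\right) \left(32876 + 26968\right) = \left(37447 + 80 \left(49 + \left(2 + 6 \sqrt{-5}\right)\right)\right) \left(32876 + 26968\right) = \left(37447 + 80 \left(49 + \left(2 + 6 i \sqrt{5}\right)\right)\right) 59844 = \left(37447 + 80 \left(51 + 6 i \sqrt{5}\right)\right) 59844 = \left(37447 + \left(4080 + 480 i \sqrt{5}\right)\right) 59844 = \left(41527 + 480 i \sqrt{5}\right) 59844 = 2485141788 + 28725120 i \sqrt{5}$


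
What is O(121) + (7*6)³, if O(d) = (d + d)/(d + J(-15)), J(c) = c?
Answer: 3926785/53 ≈ 74090.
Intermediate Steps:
O(d) = 2*d/(-15 + d) (O(d) = (d + d)/(d - 15) = (2*d)/(-15 + d) = 2*d/(-15 + d))
O(121) + (7*6)³ = 2*121/(-15 + 121) + (7*6)³ = 2*121/106 + 42³ = 2*121*(1/106) + 74088 = 121/53 + 74088 = 3926785/53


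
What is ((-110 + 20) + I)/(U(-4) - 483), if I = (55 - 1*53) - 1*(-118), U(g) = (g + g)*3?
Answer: -10/169 ≈ -0.059172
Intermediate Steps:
U(g) = 6*g (U(g) = (2*g)*3 = 6*g)
I = 120 (I = (55 - 53) + 118 = 2 + 118 = 120)
((-110 + 20) + I)/(U(-4) - 483) = ((-110 + 20) + 120)/(6*(-4) - 483) = (-90 + 120)/(-24 - 483) = 30/(-507) = 30*(-1/507) = -10/169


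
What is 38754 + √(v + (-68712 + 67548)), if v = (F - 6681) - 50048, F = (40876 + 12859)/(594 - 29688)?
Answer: 38754 + I*√49005720544638/29094 ≈ 38754.0 + 240.61*I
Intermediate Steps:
F = -53735/29094 (F = 53735/(-29094) = 53735*(-1/29094) = -53735/29094 ≈ -1.8469)
v = -1650527261/29094 (v = (-53735/29094 - 6681) - 50048 = -194430749/29094 - 50048 = -1650527261/29094 ≈ -56731.)
38754 + √(v + (-68712 + 67548)) = 38754 + √(-1650527261/29094 + (-68712 + 67548)) = 38754 + √(-1650527261/29094 - 1164) = 38754 + √(-1684392677/29094) = 38754 + I*√49005720544638/29094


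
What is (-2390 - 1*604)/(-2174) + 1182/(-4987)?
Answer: 6180705/5420869 ≈ 1.1402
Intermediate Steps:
(-2390 - 1*604)/(-2174) + 1182/(-4987) = (-2390 - 604)*(-1/2174) + 1182*(-1/4987) = -2994*(-1/2174) - 1182/4987 = 1497/1087 - 1182/4987 = 6180705/5420869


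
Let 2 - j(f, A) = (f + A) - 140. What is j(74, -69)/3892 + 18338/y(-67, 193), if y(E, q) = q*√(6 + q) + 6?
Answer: 587285579/28849508380 + 3539234*√199/7412515 ≈ 6.7559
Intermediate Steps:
j(f, A) = 142 - A - f (j(f, A) = 2 - ((f + A) - 140) = 2 - ((A + f) - 140) = 2 - (-140 + A + f) = 2 + (140 - A - f) = 142 - A - f)
y(E, q) = 6 + q*√(6 + q)
j(74, -69)/3892 + 18338/y(-67, 193) = (142 - 1*(-69) - 1*74)/3892 + 18338/(6 + 193*√(6 + 193)) = (142 + 69 - 74)*(1/3892) + 18338/(6 + 193*√199) = 137*(1/3892) + 18338/(6 + 193*√199) = 137/3892 + 18338/(6 + 193*√199)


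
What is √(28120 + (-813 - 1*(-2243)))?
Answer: 5*√1182 ≈ 171.90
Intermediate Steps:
√(28120 + (-813 - 1*(-2243))) = √(28120 + (-813 + 2243)) = √(28120 + 1430) = √29550 = 5*√1182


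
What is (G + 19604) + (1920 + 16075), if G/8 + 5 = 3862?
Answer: 68455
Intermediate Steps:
G = 30856 (G = -40 + 8*3862 = -40 + 30896 = 30856)
(G + 19604) + (1920 + 16075) = (30856 + 19604) + (1920 + 16075) = 50460 + 17995 = 68455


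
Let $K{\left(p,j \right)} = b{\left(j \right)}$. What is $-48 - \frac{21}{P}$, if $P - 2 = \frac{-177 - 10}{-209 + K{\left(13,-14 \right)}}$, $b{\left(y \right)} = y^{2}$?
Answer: $- \frac{3499}{71} \approx -49.282$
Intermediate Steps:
$K{\left(p,j \right)} = j^{2}$
$P = \frac{213}{13}$ ($P = 2 + \frac{-177 - 10}{-209 + \left(-14\right)^{2}} = 2 - \frac{187}{-209 + 196} = 2 - \frac{187}{-13} = 2 - - \frac{187}{13} = 2 + \frac{187}{13} = \frac{213}{13} \approx 16.385$)
$-48 - \frac{21}{P} = -48 - \frac{21}{\frac{213}{13}} = -48 - \frac{91}{71} = - \frac{3499}{71}$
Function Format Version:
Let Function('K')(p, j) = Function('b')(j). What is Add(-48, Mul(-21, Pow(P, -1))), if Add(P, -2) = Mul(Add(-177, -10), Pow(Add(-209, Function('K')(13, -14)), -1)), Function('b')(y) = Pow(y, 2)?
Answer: Rational(-3499, 71) ≈ -49.282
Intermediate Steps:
Function('K')(p, j) = Pow(j, 2)
P = Rational(213, 13) (P = Add(2, Mul(Add(-177, -10), Pow(Add(-209, Pow(-14, 2)), -1))) = Add(2, Mul(-187, Pow(Add(-209, 196), -1))) = Add(2, Mul(-187, Pow(-13, -1))) = Add(2, Mul(-187, Rational(-1, 13))) = Add(2, Rational(187, 13)) = Rational(213, 13) ≈ 16.385)
Add(-48, Mul(-21, Pow(P, -1))) = Add(-48, Mul(-21, Pow(Rational(213, 13), -1))) = Add(-48, Mul(-21, Rational(13, 213))) = Add(-48, Rational(-91, 71)) = Rational(-3499, 71)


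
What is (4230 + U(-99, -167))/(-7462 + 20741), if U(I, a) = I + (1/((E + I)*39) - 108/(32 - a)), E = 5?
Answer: 3013308827/9687481986 ≈ 0.31105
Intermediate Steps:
U(I, a) = I - 108/(32 - a) + 1/(39*(5 + I)) (U(I, a) = I + (1/((5 + I)*39) - 108/(32 - a)) = I + ((1/39)/(5 + I) - 108/(32 - a)) = I + (1/(39*(5 + I)) - 108/(32 - a)) = I + (-108/(32 - a) + 1/(39*(5 + I))) = I - 108/(32 - a) + 1/(39*(5 + I)))
(4230 + U(-99, -167))/(-7462 + 20741) = (4230 + (21028 - 167 - 2028*(-99) - 1248*(-99)² + 39*(-167)*(-99)² + 195*(-99)*(-167))/(39*(-160 - 32*(-99) + 5*(-167) - 99*(-167))))/(-7462 + 20741) = (4230 + (21028 - 167 + 200772 - 1248*9801 + 39*(-167)*9801 + 3223935)/(39*(-160 + 3168 - 835 + 16533)))/13279 = (4230 + (1/39)*(21028 - 167 + 200772 - 12231648 - 63833913 + 3223935)/18706)*(1/13279) = (4230 + (1/39)*(1/18706)*(-72619993))*(1/13279) = (4230 - 72619993/729534)*(1/13279) = (3013308827/729534)*(1/13279) = 3013308827/9687481986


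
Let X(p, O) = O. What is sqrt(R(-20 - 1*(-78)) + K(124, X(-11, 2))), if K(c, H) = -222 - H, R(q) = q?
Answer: I*sqrt(166) ≈ 12.884*I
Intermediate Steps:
sqrt(R(-20 - 1*(-78)) + K(124, X(-11, 2))) = sqrt((-20 - 1*(-78)) + (-222 - 1*2)) = sqrt((-20 + 78) + (-222 - 2)) = sqrt(58 - 224) = sqrt(-166) = I*sqrt(166)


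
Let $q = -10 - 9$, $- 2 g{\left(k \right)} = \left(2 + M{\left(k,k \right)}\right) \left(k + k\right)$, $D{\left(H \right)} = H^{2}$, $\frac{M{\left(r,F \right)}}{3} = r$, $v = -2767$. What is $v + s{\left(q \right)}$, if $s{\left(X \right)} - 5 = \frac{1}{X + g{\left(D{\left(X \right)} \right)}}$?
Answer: $- \frac{1081886449}{391704} \approx -2762.0$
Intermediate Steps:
$M{\left(r,F \right)} = 3 r$
$g{\left(k \right)} = - k \left(2 + 3 k\right)$ ($g{\left(k \right)} = - \frac{\left(2 + 3 k\right) \left(k + k\right)}{2} = - \frac{\left(2 + 3 k\right) 2 k}{2} = - \frac{2 k \left(2 + 3 k\right)}{2} = - k \left(2 + 3 k\right)$)
$q = -19$ ($q = -10 - 9 = -19$)
$s{\left(X \right)} = 5 + \frac{1}{X - X^{2} \left(2 + 3 X^{2}\right)}$
$v + s{\left(q \right)} = -2767 + \frac{-1 - -95 + 10 \left(-19\right)^{2} + 15 \left(-19\right)^{4}}{\left(-19\right) \left(-1 + 2 \left(-19\right) + 3 \left(-19\right)^{3}\right)} = -2767 - \frac{-1 + 95 + 10 \cdot 361 + 15 \cdot 130321}{19 \left(-1 - 38 + 3 \left(-6859\right)\right)} = -2767 - \frac{-1 + 95 + 3610 + 1954815}{19 \left(-1 - 38 - 20577\right)} = -2767 - \frac{1}{19} \frac{1}{-20616} \cdot 1958519 = -2767 - \left(- \frac{1}{391704}\right) 1958519 = -2767 + \frac{1958519}{391704} = - \frac{1081886449}{391704}$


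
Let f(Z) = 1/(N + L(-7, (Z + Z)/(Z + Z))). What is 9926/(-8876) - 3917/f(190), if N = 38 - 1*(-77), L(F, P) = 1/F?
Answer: -1996640875/4438 ≈ -4.4990e+5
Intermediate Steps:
N = 115 (N = 38 + 77 = 115)
f(Z) = 7/804 (f(Z) = 1/(115 + 1/(-7)) = 1/(115 - ⅐) = 1/(804/7) = 7/804)
9926/(-8876) - 3917/f(190) = 9926/(-8876) - 3917/7/804 = 9926*(-1/8876) - 3917*804/7 = -709/634 - 3149268/7 = -1996640875/4438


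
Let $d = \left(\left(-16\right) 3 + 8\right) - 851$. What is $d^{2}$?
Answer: $793881$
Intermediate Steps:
$d = -891$ ($d = \left(-48 + 8\right) - 851 = -40 - 851 = -891$)
$d^{2} = \left(-891\right)^{2} = 793881$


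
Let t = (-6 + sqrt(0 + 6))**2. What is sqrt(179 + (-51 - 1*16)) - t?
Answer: -(6 - sqrt(6))**2 + 4*sqrt(7) ≈ -2.0231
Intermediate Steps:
t = (-6 + sqrt(6))**2 ≈ 12.606
sqrt(179 + (-51 - 1*16)) - t = sqrt(179 + (-51 - 1*16)) - (6 - sqrt(6))**2 = sqrt(179 + (-51 - 16)) - (6 - sqrt(6))**2 = sqrt(179 - 67) - (6 - sqrt(6))**2 = sqrt(112) - (6 - sqrt(6))**2 = 4*sqrt(7) - (6 - sqrt(6))**2 = -(6 - sqrt(6))**2 + 4*sqrt(7)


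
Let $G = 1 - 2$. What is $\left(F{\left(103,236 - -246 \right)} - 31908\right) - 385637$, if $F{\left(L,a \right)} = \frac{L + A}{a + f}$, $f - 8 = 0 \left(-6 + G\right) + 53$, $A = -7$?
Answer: $- \frac{75575613}{181} \approx -4.1755 \cdot 10^{5}$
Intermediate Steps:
$G = -1$
$f = 61$ ($f = 8 + \left(0 \left(-6 - 1\right) + 53\right) = 8 + \left(0 \left(-7\right) + 53\right) = 8 + \left(0 + 53\right) = 8 + 53 = 61$)
$F{\left(L,a \right)} = \frac{-7 + L}{61 + a}$ ($F{\left(L,a \right)} = \frac{L - 7}{a + 61} = \frac{-7 + L}{61 + a}$)
$\left(F{\left(103,236 - -246 \right)} - 31908\right) - 385637 = \left(\frac{-7 + 103}{61 + \left(236 - -246\right)} - 31908\right) - 385637 = \left(\frac{1}{61 + \left(236 + 246\right)} 96 - 31908\right) - 385637 = \left(\frac{1}{61 + 482} \cdot 96 - 31908\right) - 385637 = \left(\frac{1}{543} \cdot 96 - 31908\right) - 385637 = \left(\frac{32}{181} - 31908\right) - 385637 = - \frac{5775316}{181} - 385637 = - \frac{75575613}{181}$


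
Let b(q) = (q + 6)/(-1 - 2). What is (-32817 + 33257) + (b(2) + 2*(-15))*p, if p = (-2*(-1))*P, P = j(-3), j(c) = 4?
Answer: 536/3 ≈ 178.67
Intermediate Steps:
b(q) = -2 - q/3 (b(q) = (6 + q)/(-3) = (6 + q)*(-⅓) = -2 - q/3)
P = 4
p = 8 (p = -2*(-1)*4 = 2*4 = 8)
(-32817 + 33257) + (b(2) + 2*(-15))*p = (-32817 + 33257) + ((-2 - ⅓*2) + 2*(-15))*8 = 440 + ((-2 - ⅔) - 30)*8 = 440 + (-8/3 - 30)*8 = 440 - 98/3*8 = 440 - 784/3 = 536/3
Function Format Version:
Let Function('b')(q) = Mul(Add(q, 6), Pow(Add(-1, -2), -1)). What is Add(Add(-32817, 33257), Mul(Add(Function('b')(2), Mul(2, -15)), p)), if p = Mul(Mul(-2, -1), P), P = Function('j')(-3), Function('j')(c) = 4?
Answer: Rational(536, 3) ≈ 178.67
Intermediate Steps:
Function('b')(q) = Add(-2, Mul(Rational(-1, 3), q)) (Function('b')(q) = Mul(Add(6, q), Pow(-3, -1)) = Mul(Add(6, q), Rational(-1, 3)) = Add(-2, Mul(Rational(-1, 3), q)))
P = 4
p = 8 (p = Mul(Mul(-2, -1), 4) = Mul(2, 4) = 8)
Add(Add(-32817, 33257), Mul(Add(Function('b')(2), Mul(2, -15)), p)) = Add(Add(-32817, 33257), Mul(Add(Add(-2, Mul(Rational(-1, 3), 2)), Mul(2, -15)), 8)) = Add(440, Mul(Add(Add(-2, Rational(-2, 3)), -30), 8)) = Add(440, Mul(Add(Rational(-8, 3), -30), 8)) = Add(440, Mul(Rational(-98, 3), 8)) = Add(440, Rational(-784, 3)) = Rational(536, 3)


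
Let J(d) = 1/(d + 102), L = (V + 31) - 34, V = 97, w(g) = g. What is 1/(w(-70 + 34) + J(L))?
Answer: -196/7055 ≈ -0.027782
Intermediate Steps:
L = 94 (L = (97 + 31) - 34 = 128 - 34 = 94)
J(d) = 1/(102 + d)
1/(w(-70 + 34) + J(L)) = 1/((-70 + 34) + 1/(102 + 94)) = 1/(-36 + 1/196) = 1/(-7055/196) = -196/7055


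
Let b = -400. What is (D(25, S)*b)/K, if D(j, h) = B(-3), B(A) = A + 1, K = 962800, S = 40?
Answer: 2/2407 ≈ 0.00083091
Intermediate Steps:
B(A) = 1 + A
D(j, h) = -2 (D(j, h) = 1 - 3 = -2)
(D(25, S)*b)/K = -2*(-400)/962800 = 800*(1/962800) = 2/2407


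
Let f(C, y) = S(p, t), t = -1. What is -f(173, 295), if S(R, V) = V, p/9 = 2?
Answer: 1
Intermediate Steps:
p = 18 (p = 9*2 = 18)
f(C, y) = -1
-f(173, 295) = -1*(-1) = 1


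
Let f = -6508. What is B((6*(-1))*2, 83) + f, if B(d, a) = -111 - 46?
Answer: -6665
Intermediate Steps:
B(d, a) = -157
B((6*(-1))*2, 83) + f = -157 - 6508 = -6665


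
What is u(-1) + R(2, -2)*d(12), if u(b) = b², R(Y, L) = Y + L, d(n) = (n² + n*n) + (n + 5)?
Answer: 1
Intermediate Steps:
d(n) = 5 + n + 2*n² (d(n) = (n² + n²) + (5 + n) = 2*n² + (5 + n) = 5 + n + 2*n²)
R(Y, L) = L + Y
u(-1) + R(2, -2)*d(12) = (-1)² + (-2 + 2)*(5 + 12 + 2*12²) = 1 + 0*(5 + 12 + 2*144) = 1 + 0*(5 + 12 + 288) = 1 + 0*305 = 1 + 0 = 1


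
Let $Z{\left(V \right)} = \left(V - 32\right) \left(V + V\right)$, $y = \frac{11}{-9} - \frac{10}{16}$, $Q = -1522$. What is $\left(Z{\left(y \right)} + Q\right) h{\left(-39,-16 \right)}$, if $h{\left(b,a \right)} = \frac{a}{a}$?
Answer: $- \frac{3620903}{2592} \approx -1397.0$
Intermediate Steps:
$y = - \frac{133}{72}$ ($y = 11 \left(- \frac{1}{9}\right) - \frac{5}{8} = - \frac{11}{9} - \frac{5}{8} = - \frac{133}{72} \approx -1.8472$)
$h{\left(b,a \right)} = 1$
$Z{\left(V \right)} = 2 V \left(-32 + V\right)$ ($Z{\left(V \right)} = \left(-32 + V\right) 2 V = 2 V \left(-32 + V\right)$)
$\left(Z{\left(y \right)} + Q\right) h{\left(-39,-16 \right)} = \left(2 \left(- \frac{133}{72}\right) \left(-32 - \frac{133}{72}\right) - 1522\right) 1 = \left(2 \left(- \frac{133}{72}\right) \left(- \frac{2437}{72}\right) - 1522\right) 1 = \left(\frac{324121}{2592} - 1522\right) 1 = \left(- \frac{3620903}{2592}\right) 1 = - \frac{3620903}{2592}$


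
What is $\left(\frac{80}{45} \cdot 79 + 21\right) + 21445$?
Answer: $\frac{194458}{9} \approx 21606.0$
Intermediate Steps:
$\left(\frac{80}{45} \cdot 79 + 21\right) + 21445 = \left(80 \cdot \frac{1}{45} \cdot 79 + 21\right) + 21445 = \left(\frac{16}{9} \cdot 79 + 21\right) + 21445 = \left(\frac{1264}{9} + 21\right) + 21445 = \frac{1453}{9} + 21445 = \frac{194458}{9}$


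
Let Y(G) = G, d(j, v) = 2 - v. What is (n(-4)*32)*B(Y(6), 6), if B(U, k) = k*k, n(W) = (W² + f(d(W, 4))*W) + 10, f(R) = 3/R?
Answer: 36864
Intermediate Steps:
n(W) = 10 + W² - 3*W/2 (n(W) = (W² + (3/(2 - 1*4))*W) + 10 = (W² + (3/(2 - 4))*W) + 10 = (W² + (3/(-2))*W) + 10 = (W² + (3*(-½))*W) + 10 = (W² - 3*W/2) + 10 = 10 + W² - 3*W/2)
B(U, k) = k²
(n(-4)*32)*B(Y(6), 6) = ((10 + (-4)² - 3/2*(-4))*32)*6² = ((10 + 16 + 6)*32)*36 = (32*32)*36 = 1024*36 = 36864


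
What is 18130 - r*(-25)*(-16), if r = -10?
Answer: 22130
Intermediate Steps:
18130 - r*(-25)*(-16) = 18130 - (-10*(-25))*(-16) = 18130 - 250*(-16) = 18130 - 1*(-4000) = 18130 + 4000 = 22130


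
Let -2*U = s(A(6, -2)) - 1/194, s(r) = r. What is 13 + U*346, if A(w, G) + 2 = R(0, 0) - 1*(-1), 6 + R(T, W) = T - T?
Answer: 237629/194 ≈ 1224.9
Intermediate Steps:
R(T, W) = -6 (R(T, W) = -6 + (T - T) = -6 + 0 = -6)
A(w, G) = -7 (A(w, G) = -2 + (-6 - 1*(-1)) = -2 + (-6 + 1) = -2 - 5 = -7)
U = 1359/388 (U = -(-7 - 1/194)/2 = -½*(-1359/194) = 1359/388 ≈ 3.5026)
13 + U*346 = 13 + (1359/388)*346 = 13 + 235107/194 = 237629/194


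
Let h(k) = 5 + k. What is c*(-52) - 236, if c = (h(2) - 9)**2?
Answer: -444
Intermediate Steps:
c = 4 (c = ((5 + 2) - 9)**2 = (7 - 9)**2 = (-2)**2 = 4)
c*(-52) - 236 = 4*(-52) - 236 = -208 - 236 = -444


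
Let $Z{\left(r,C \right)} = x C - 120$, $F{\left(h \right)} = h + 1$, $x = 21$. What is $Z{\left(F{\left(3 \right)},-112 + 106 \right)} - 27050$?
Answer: $-27296$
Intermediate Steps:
$F{\left(h \right)} = 1 + h$
$Z{\left(r,C \right)} = -120 + 21 C$ ($Z{\left(r,C \right)} = 21 C - 120 = -120 + 21 C$)
$Z{\left(F{\left(3 \right)},-112 + 106 \right)} - 27050 = \left(-120 + 21 \left(-112 + 106\right)\right) - 27050 = \left(-120 + 21 \left(-6\right)\right) - 27050 = \left(-120 - 126\right) - 27050 = -246 - 27050 = -27296$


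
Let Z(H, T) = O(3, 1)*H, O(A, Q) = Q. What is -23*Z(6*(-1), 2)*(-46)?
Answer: -6348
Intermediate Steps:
Z(H, T) = H (Z(H, T) = 1*H = H)
-23*Z(6*(-1), 2)*(-46) = -138*(-1)*(-46) = -23*(-6)*(-46) = 138*(-46) = -6348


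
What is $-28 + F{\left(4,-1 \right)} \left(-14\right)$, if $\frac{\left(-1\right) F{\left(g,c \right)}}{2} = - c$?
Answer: $0$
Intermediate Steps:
$F{\left(g,c \right)} = 2 c$ ($F{\left(g,c \right)} = - 2 \left(- c\right) = 2 c$)
$-28 + F{\left(4,-1 \right)} \left(-14\right) = -28 + 2 \left(-1\right) \left(-14\right) = -28 - -28 = -28 + 28 = 0$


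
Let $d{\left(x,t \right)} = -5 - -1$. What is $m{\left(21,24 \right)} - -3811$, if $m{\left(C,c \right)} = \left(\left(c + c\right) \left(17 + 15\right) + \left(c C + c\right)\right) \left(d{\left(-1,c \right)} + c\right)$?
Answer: $45091$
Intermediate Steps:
$d{\left(x,t \right)} = -4$ ($d{\left(x,t \right)} = -5 + 1 = -4$)
$m{\left(C,c \right)} = \left(-4 + c\right) \left(65 c + C c\right)$ ($m{\left(C,c \right)} = \left(\left(c + c\right) \left(17 + 15\right) + \left(c C + c\right)\right) \left(-4 + c\right) = \left(2 c 32 + \left(C c + c\right)\right) \left(-4 + c\right) = \left(64 c + \left(c + C c\right)\right) \left(-4 + c\right) = \left(65 c + C c\right) \left(-4 + c\right) = \left(-4 + c\right) \left(65 c + C c\right)$)
$m{\left(21,24 \right)} - -3811 = 24 \left(-260 - 84 + 65 \cdot 24 + 21 \cdot 24\right) - -3811 = 24 \left(-260 - 84 + 1560 + 504\right) + 3811 = 24 \cdot 1720 + 3811 = 41280 + 3811 = 45091$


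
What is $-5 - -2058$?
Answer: $2053$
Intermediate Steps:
$-5 - -2058 = -5 + 2058 = 2053$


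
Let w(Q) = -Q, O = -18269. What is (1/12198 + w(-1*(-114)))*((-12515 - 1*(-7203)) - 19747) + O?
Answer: 11541157809/4066 ≈ 2.8385e+6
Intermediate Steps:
(1/12198 + w(-1*(-114)))*((-12515 - 1*(-7203)) - 19747) + O = (1/12198 - (-1)*(-114))*((-12515 - 1*(-7203)) - 19747) - 18269 = (1/12198 - 1*114)*((-12515 + 7203) - 19747) - 18269 = (1/12198 - 114)*(-5312 - 19747) - 18269 = -1390571/12198*(-25059) - 18269 = 11615439563/4066 - 18269 = 11541157809/4066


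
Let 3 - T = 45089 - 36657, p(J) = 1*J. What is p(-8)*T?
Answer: 67432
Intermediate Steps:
p(J) = J
T = -8429 (T = 3 - (45089 - 36657) = 3 - 1*8432 = 3 - 8432 = -8429)
p(-8)*T = -8*(-8429) = 67432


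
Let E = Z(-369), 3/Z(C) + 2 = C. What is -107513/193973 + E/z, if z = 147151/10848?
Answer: -5875772124085/10589572062433 ≈ -0.55486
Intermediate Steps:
Z(C) = 3/(-2 + C)
E = -3/371 (E = 3/(-2 - 369) = 3/(-371) = 3*(-1/371) = -3/371 ≈ -0.0080862)
z = 147151/10848 (z = 147151*(1/10848) = 147151/10848 ≈ 13.565)
-107513/193973 + E/z = -107513/193973 - 3/(371*147151/10848) = -107513*1/193973 - 3/371*10848/147151 = -107513/193973 - 32544/54593021 = -5875772124085/10589572062433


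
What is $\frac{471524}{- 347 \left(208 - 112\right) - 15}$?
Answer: $- \frac{471524}{33327} \approx -14.148$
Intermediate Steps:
$\frac{471524}{- 347 \left(208 - 112\right) - 15} = \frac{471524}{\left(-347\right) 96 - 15} = \frac{471524}{-33312 - 15} = \frac{471524}{-33327} = 471524 \left(- \frac{1}{33327}\right) = - \frac{471524}{33327}$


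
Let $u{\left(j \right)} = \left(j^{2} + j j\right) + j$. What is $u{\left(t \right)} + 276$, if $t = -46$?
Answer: $4462$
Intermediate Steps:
$u{\left(j \right)} = j + 2 j^{2}$ ($u{\left(j \right)} = \left(j^{2} + j^{2}\right) + j = 2 j^{2} + j = j + 2 j^{2}$)
$u{\left(t \right)} + 276 = - 46 \left(1 + 2 \left(-46\right)\right) + 276 = - 46 \left(1 - 92\right) + 276 = \left(-46\right) \left(-91\right) + 276 = 4186 + 276 = 4462$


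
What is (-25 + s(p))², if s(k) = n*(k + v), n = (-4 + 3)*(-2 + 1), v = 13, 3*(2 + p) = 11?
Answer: 961/9 ≈ 106.78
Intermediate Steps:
p = 5/3 (p = -2 + (⅓)*11 = -2 + 11/3 = 5/3 ≈ 1.6667)
n = 1 (n = -1*(-1) = 1)
s(k) = 13 + k (s(k) = 1*(k + 13) = 1*(13 + k) = 13 + k)
(-25 + s(p))² = (-25 + (13 + 5/3))² = (-25 + 44/3)² = (-31/3)² = 961/9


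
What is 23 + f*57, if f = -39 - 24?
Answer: -3568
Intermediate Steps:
f = -63
23 + f*57 = 23 - 63*57 = 23 - 3591 = -3568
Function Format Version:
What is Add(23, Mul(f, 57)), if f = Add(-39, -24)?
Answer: -3568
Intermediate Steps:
f = -63
Add(23, Mul(f, 57)) = Add(23, Mul(-63, 57)) = Add(23, -3591) = -3568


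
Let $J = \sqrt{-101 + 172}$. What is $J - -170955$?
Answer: $170955 + \sqrt{71} \approx 1.7096 \cdot 10^{5}$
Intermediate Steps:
$J = \sqrt{71} \approx 8.4261$
$J - -170955 = \sqrt{71} - -170955 = \sqrt{71} + 170955 = 170955 + \sqrt{71}$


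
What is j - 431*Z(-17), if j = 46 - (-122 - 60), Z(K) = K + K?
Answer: 14882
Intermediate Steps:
Z(K) = 2*K
j = 228 (j = 46 - 1*(-182) = 46 + 182 = 228)
j - 431*Z(-17) = 228 - 862*(-17) = 228 - 431*(-34) = 228 + 14654 = 14882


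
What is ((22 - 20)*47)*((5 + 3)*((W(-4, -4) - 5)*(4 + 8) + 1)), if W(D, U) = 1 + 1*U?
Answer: -71440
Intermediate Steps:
W(D, U) = 1 + U
((22 - 20)*47)*((5 + 3)*((W(-4, -4) - 5)*(4 + 8) + 1)) = ((22 - 20)*47)*((5 + 3)*(((1 - 4) - 5)*(4 + 8) + 1)) = (2*47)*(8*((-3 - 5)*12 + 1)) = 94*(8*(-8*12 + 1)) = 94*(8*(-96 + 1)) = 94*(8*(-95)) = 94*(-760) = -71440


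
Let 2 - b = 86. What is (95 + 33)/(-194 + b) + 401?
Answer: 55675/139 ≈ 400.54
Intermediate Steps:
b = -84 (b = 2 - 1*86 = 2 - 86 = -84)
(95 + 33)/(-194 + b) + 401 = (95 + 33)/(-194 - 84) + 401 = 128/(-278) + 401 = 128*(-1/278) + 401 = -64/139 + 401 = 55675/139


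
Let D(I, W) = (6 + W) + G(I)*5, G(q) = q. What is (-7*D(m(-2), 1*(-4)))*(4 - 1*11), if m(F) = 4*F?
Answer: -1862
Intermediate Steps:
D(I, W) = 6 + W + 5*I (D(I, W) = (6 + W) + I*5 = (6 + W) + 5*I = 6 + W + 5*I)
(-7*D(m(-2), 1*(-4)))*(4 - 1*11) = (-7*(6 + 1*(-4) + 5*(4*(-2))))*(4 - 1*11) = (-7*(6 - 4 + 5*(-8)))*(4 - 11) = -7*(6 - 4 - 40)*(-7) = -7*(-38)*(-7) = 266*(-7) = -1862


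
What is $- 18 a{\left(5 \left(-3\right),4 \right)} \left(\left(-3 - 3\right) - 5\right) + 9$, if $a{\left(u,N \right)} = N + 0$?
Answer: $801$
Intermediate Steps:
$a{\left(u,N \right)} = N$
$- 18 a{\left(5 \left(-3\right),4 \right)} \left(\left(-3 - 3\right) - 5\right) + 9 = - 18 \cdot 4 \left(\left(-3 - 3\right) - 5\right) + 9 = - 18 \cdot 4 \left(-6 - 5\right) + 9 = - 18 \cdot 4 \left(-11\right) + 9 = \left(-18\right) \left(-44\right) + 9 = 792 + 9 = 801$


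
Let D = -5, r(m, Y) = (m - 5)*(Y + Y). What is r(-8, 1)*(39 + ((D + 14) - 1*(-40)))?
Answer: -2288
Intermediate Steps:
r(m, Y) = 2*Y*(-5 + m) (r(m, Y) = (-5 + m)*(2*Y) = 2*Y*(-5 + m))
r(-8, 1)*(39 + ((D + 14) - 1*(-40))) = (2*1*(-5 - 8))*(39 + ((-5 + 14) - 1*(-40))) = (2*1*(-13))*(39 + (9 + 40)) = -26*(39 + 49) = -26*88 = -2288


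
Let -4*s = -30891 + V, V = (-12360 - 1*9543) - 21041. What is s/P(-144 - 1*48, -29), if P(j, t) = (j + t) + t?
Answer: -14767/200 ≈ -73.835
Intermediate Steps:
V = -42944 (V = (-12360 - 9543) - 21041 = -21903 - 21041 = -42944)
P(j, t) = j + 2*t
s = 73835/4 (s = -(-30891 - 42944)/4 = -1/4*(-73835) = 73835/4 ≈ 18459.)
s/P(-144 - 1*48, -29) = 73835/(4*((-144 - 1*48) + 2*(-29))) = 73835/(4*((-144 - 48) - 58)) = 73835/(4*(-192 - 58)) = (73835/4)/(-250) = (73835/4)*(-1/250) = -14767/200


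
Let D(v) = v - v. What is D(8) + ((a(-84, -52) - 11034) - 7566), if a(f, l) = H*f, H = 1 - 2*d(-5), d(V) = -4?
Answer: -19356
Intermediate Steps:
D(v) = 0
H = 9 (H = 1 - 2*(-4) = 1 + 8 = 9)
a(f, l) = 9*f
D(8) + ((a(-84, -52) - 11034) - 7566) = 0 + ((9*(-84) - 11034) - 7566) = 0 + ((-756 - 11034) - 7566) = 0 + (-11790 - 7566) = 0 - 19356 = -19356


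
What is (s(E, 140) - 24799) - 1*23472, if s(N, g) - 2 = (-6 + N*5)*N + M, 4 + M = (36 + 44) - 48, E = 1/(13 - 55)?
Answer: -85096867/1764 ≈ -48241.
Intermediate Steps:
E = -1/42 (E = 1/(-42) = -1/42 ≈ -0.023810)
M = 28 (M = -4 + ((36 + 44) - 48) = -4 + (80 - 48) = -4 + 32 = 28)
s(N, g) = 30 + N*(-6 + 5*N) (s(N, g) = 2 + ((-6 + N*5)*N + 28) = 2 + ((-6 + 5*N)*N + 28) = 2 + (N*(-6 + 5*N) + 28) = 2 + (28 + N*(-6 + 5*N)) = 30 + N*(-6 + 5*N))
(s(E, 140) - 24799) - 1*23472 = ((30 - 6*(-1/42) + 5*(-1/42)²) - 24799) - 1*23472 = ((30 + ⅐ + 5*(1/1764)) - 24799) - 23472 = ((30 + ⅐ + 5/1764) - 24799) - 23472 = (53177/1764 - 24799) - 23472 = -43692259/1764 - 23472 = -85096867/1764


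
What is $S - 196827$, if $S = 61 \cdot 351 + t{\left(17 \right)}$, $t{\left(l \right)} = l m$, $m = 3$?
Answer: $-175365$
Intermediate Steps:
$t{\left(l \right)} = 3 l$ ($t{\left(l \right)} = l 3 = 3 l$)
$S = 21462$ ($S = 61 \cdot 351 + 3 \cdot 17 = 21411 + 51 = 21462$)
$S - 196827 = 21462 - 196827 = -175365$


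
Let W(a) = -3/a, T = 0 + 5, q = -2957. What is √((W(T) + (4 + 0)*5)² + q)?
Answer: 254*I/5 ≈ 50.8*I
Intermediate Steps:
T = 5
√((W(T) + (4 + 0)*5)² + q) = √((-3/5 + (4 + 0)*5)² - 2957) = √((-3*⅕ + 4*5)² - 2957) = √((-⅗ + 20)² - 2957) = √((97/5)² - 2957) = √(9409/25 - 2957) = √(-64516/25) = 254*I/5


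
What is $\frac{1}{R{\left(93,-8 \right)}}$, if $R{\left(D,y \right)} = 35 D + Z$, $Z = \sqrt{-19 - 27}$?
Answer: $\frac{3255}{10595071} - \frac{i \sqrt{46}}{10595071} \approx 0.00030722 - 6.4014 \cdot 10^{-7} i$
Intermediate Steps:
$Z = i \sqrt{46}$ ($Z = \sqrt{-46} = i \sqrt{46} \approx 6.7823 i$)
$R{\left(D,y \right)} = 35 D + i \sqrt{46}$
$\frac{1}{R{\left(93,-8 \right)}} = \frac{1}{35 \cdot 93 + i \sqrt{46}} = \frac{1}{3255 + i \sqrt{46}}$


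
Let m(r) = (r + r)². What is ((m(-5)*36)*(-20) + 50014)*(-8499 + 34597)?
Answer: -573790628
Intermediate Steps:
m(r) = 4*r² (m(r) = (2*r)² = 4*r²)
((m(-5)*36)*(-20) + 50014)*(-8499 + 34597) = (((4*(-5)²)*36)*(-20) + 50014)*(-8499 + 34597) = (((4*25)*36)*(-20) + 50014)*26098 = ((100*36)*(-20) + 50014)*26098 = (3600*(-20) + 50014)*26098 = (-72000 + 50014)*26098 = -21986*26098 = -573790628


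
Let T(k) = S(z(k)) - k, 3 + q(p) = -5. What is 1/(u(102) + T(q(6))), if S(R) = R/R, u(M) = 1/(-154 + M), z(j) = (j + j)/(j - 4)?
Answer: 52/467 ≈ 0.11135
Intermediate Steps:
q(p) = -8 (q(p) = -3 - 5 = -8)
z(j) = 2*j/(-4 + j) (z(j) = (2*j)/(-4 + j) = 2*j/(-4 + j))
S(R) = 1
T(k) = 1 - k
1/(u(102) + T(q(6))) = 1/(1/(-154 + 102) + (1 - 1*(-8))) = 1/(1/(-52) + (1 + 8)) = 1/(-1/52 + 9) = 1/(467/52) = 52/467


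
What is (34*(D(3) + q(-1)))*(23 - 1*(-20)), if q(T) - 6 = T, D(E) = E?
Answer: 11696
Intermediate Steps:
q(T) = 6 + T
(34*(D(3) + q(-1)))*(23 - 1*(-20)) = (34*(3 + (6 - 1)))*(23 - 1*(-20)) = (34*(3 + 5))*(23 + 20) = (34*8)*43 = 272*43 = 11696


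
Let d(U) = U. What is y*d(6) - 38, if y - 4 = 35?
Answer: 196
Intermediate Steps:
y = 39 (y = 4 + 35 = 39)
y*d(6) - 38 = 39*6 - 38 = 234 - 38 = 196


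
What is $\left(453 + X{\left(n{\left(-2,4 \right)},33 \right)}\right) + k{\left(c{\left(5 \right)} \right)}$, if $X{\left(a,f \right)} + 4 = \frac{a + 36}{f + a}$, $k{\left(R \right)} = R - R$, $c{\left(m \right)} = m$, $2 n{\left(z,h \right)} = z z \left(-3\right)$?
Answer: $\frac{4051}{9} \approx 450.11$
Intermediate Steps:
$n{\left(z,h \right)} = - \frac{3 z^{2}}{2}$ ($n{\left(z,h \right)} = \frac{z z \left(-3\right)}{2} = \frac{z^{2} \left(-3\right)}{2} = \frac{\left(-3\right) z^{2}}{2} = - \frac{3 z^{2}}{2}$)
$k{\left(R \right)} = 0$
$X{\left(a,f \right)} = -4 + \frac{36 + a}{a + f}$ ($X{\left(a,f \right)} = -4 + \frac{a + 36}{f + a} = -4 + \frac{36 + a}{a + f}$)
$\left(453 + X{\left(n{\left(-2,4 \right)},33 \right)}\right) + k{\left(c{\left(5 \right)} \right)} = \left(453 + \frac{36 - 132 - 3 \left(- \frac{3 \left(-2\right)^{2}}{2}\right)}{- \frac{3 \left(-2\right)^{2}}{2} + 33}\right) + 0 = \left(453 + \frac{36 - 132 - 3 \left(\left(- \frac{3}{2}\right) 4\right)}{\left(- \frac{3}{2}\right) 4 + 33}\right) + 0 = \left(453 + \frac{36 - 132 - -18}{-6 + 33}\right) + 0 = \left(453 + \frac{36 - 132 + 18}{27}\right) + 0 = \left(453 + \frac{1}{27} \left(-78\right)\right) + 0 = \left(453 - \frac{26}{9}\right) + 0 = \frac{4051}{9} + 0 = \frac{4051}{9}$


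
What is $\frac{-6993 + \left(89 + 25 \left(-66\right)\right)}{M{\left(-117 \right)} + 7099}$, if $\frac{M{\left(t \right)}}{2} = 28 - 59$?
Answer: $- \frac{8554}{7037} \approx -1.2156$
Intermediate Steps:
$M{\left(t \right)} = -62$ ($M{\left(t \right)} = 2 \left(28 - 59\right) = 2 \left(-31\right) = -62$)
$\frac{-6993 + \left(89 + 25 \left(-66\right)\right)}{M{\left(-117 \right)} + 7099} = \frac{-6993 + \left(89 + 25 \left(-66\right)\right)}{-62 + 7099} = \frac{-6993 + \left(89 - 1650\right)}{7037} = \left(-6993 - 1561\right) \frac{1}{7037} = \left(-8554\right) \frac{1}{7037} = - \frac{8554}{7037}$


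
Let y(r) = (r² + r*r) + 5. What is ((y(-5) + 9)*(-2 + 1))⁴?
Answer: 16777216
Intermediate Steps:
y(r) = 5 + 2*r² (y(r) = (r² + r²) + 5 = 2*r² + 5 = 5 + 2*r²)
((y(-5) + 9)*(-2 + 1))⁴ = (((5 + 2*(-5)²) + 9)*(-2 + 1))⁴ = (((5 + 2*25) + 9)*(-1))⁴ = (((5 + 50) + 9)*(-1))⁴ = ((55 + 9)*(-1))⁴ = (64*(-1))⁴ = (-64)⁴ = 16777216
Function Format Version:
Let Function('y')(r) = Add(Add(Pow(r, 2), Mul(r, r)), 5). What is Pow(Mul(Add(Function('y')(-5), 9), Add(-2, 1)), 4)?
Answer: 16777216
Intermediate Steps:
Function('y')(r) = Add(5, Mul(2, Pow(r, 2))) (Function('y')(r) = Add(Add(Pow(r, 2), Pow(r, 2)), 5) = Add(Mul(2, Pow(r, 2)), 5) = Add(5, Mul(2, Pow(r, 2))))
Pow(Mul(Add(Function('y')(-5), 9), Add(-2, 1)), 4) = Pow(Mul(Add(Add(5, Mul(2, Pow(-5, 2))), 9), Add(-2, 1)), 4) = Pow(Mul(Add(Add(5, Mul(2, 25)), 9), -1), 4) = Pow(Mul(Add(Add(5, 50), 9), -1), 4) = Pow(Mul(Add(55, 9), -1), 4) = Pow(Mul(64, -1), 4) = Pow(-64, 4) = 16777216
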